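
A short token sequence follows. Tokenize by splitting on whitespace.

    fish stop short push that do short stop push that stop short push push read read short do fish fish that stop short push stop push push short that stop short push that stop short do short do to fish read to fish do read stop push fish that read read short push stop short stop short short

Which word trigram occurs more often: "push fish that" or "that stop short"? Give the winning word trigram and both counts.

"push fish that": 1 occurrence
"that stop short": 4 occurrences

"that stop short" (4 vs 1)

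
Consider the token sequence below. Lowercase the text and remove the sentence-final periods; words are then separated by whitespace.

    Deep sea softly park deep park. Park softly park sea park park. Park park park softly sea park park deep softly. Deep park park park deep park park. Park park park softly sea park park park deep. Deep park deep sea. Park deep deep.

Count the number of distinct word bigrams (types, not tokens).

44 tokens → 43 bigram windows in total.
Repeated bigrams (each contributes count−1 duplicates):
  park park: 14
  park deep: 6
  deep park: 4
  sea park: 4
  park softly: 3
  deep deep: 2
  deep sea: 2
  softly park: 2
  … (1 more repeated)
30 duplicate windows → 43 − 30 = 13 distinct.

13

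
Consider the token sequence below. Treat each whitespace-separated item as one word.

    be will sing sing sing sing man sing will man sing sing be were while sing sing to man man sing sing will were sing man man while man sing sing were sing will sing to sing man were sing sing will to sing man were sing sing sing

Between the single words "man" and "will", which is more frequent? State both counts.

"man": 9 occurrences
"will": 5 occurrences

"man" (9 vs 5)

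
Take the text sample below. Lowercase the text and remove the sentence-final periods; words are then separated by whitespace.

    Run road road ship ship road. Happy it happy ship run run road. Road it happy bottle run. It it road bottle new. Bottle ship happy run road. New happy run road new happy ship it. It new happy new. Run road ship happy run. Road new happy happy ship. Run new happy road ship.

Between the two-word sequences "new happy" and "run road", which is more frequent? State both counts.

"run road" (6 vs 5)

"new happy": 5 occurrences
"run road": 6 occurrences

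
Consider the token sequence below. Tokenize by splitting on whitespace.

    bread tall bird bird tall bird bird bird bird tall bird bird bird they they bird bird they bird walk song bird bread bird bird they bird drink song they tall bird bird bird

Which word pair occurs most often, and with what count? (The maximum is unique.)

"bird bird", 10 times

Bigram frequencies (highest first):
  bird bird: 10
  tall bird: 4
  bird they: 3
  they bird: 3
  bird tall: 2
  bread tall: 1
  … (10 more, each ≤ 1)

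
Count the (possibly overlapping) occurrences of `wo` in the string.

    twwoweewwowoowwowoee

5

Sliding a length-2 window over the 20 characters (19 positions):
  position 3–4: wo
  position 9–10: wo
  position 11–12: wo
  position 15–16: wo
  position 17–18: wo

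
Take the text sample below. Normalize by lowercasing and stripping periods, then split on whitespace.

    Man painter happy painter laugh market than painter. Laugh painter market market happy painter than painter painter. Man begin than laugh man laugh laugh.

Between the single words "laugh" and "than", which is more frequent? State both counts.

"laugh": 5 occurrences
"than": 3 occurrences

"laugh" (5 vs 3)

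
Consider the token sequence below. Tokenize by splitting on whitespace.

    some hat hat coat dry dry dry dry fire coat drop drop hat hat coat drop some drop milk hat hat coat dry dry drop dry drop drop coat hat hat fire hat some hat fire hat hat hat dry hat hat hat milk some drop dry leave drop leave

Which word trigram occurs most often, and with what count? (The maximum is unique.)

"hat hat coat", 3 times

Trigram frequencies (highest first):
  hat hat coat: 3
  hat coat dry: 2
  coat dry dry: 2
  dry dry dry: 2
  hat fire hat: 2
  hat hat hat: 2
  … (35 more, each ≤ 1)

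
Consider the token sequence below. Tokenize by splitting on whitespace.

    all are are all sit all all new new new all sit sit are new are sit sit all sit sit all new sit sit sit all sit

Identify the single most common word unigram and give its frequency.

Unigram frequencies (highest first):
  sit: 11
  all: 8
  new: 5
  are: 4

"sit", 11 times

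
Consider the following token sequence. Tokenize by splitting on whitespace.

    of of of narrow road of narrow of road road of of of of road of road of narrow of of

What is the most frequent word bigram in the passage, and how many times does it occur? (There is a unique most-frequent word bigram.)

Bigram frequencies (highest first):
  of of: 6
  road of: 4
  of narrow: 3
  of road: 3
  narrow of: 2
  narrow road: 1
  … (1 more, each ≤ 1)

"of of", 6 times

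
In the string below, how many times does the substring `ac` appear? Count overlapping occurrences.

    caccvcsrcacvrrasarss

2

Sliding a length-2 window over the 20 characters (19 positions):
  position 2–3: ac
  position 10–11: ac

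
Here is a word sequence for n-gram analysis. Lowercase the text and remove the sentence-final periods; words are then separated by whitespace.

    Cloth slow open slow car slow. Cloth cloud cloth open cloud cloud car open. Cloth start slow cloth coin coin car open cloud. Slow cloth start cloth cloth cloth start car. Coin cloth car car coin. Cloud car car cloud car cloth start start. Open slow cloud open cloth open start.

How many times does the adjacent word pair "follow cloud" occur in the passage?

Scanning the 50 overlapping bigram windows for "follow cloud":
  (none found)

0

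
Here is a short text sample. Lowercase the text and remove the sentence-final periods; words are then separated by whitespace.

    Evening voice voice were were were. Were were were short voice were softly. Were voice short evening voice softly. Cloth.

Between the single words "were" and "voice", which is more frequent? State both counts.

"were" (8 vs 5)

"were": 8 occurrences
"voice": 5 occurrences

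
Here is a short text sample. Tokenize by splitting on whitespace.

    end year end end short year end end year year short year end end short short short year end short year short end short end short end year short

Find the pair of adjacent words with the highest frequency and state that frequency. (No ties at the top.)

"end short", 5 times

Bigram frequencies (highest first):
  end short: 5
  year end: 4
  short year: 4
  end year: 3
  end end: 3
  year short: 3
  … (3 more, each ≤ 3)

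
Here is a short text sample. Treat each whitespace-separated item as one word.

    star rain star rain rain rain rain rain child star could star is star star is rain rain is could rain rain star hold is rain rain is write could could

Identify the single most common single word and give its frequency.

"rain", 12 times

Unigram frequencies (highest first):
  rain: 12
  star: 7
  is: 5
  could: 4
  child: 1
  hold: 1
  … (1 more, each ≤ 1)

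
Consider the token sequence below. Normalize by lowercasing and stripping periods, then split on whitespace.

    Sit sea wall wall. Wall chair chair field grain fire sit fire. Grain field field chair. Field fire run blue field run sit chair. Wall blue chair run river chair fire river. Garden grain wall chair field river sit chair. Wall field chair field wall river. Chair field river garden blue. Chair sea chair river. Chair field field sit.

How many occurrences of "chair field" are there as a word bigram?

6

Scanning the 58 overlapping bigram windows for "chair field":
  position 7–8: chair field
  position 16–17: chair field
  position 36–37: chair field
  position 43–44: chair field
  position 47–48: chair field
  position 56–57: chair field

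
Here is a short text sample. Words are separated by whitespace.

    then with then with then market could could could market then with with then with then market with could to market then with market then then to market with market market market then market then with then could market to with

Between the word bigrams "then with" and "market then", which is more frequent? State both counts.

"then with": 6 occurrences
"market then": 5 occurrences

"then with" (6 vs 5)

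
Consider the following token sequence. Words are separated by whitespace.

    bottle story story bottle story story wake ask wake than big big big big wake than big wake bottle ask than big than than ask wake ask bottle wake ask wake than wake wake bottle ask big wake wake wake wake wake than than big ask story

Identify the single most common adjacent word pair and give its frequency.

Bigram frequencies (highest first):
  wake wake: 5
  wake than: 4
  than big: 4
  wake ask: 3
  ask wake: 3
  big big: 3
  … (17 more, each ≤ 3)

"wake wake", 5 times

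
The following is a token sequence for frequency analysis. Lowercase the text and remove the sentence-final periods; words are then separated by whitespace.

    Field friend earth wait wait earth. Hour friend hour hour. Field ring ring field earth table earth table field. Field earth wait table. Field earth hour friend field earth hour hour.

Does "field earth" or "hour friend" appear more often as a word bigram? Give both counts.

"field earth" (4 vs 2)

"field earth": 4 occurrences
"hour friend": 2 occurrences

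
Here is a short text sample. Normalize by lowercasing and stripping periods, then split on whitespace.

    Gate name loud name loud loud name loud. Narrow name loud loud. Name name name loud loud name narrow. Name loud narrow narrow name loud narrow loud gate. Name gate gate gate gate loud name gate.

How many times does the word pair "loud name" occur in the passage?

5

Scanning the 35 overlapping bigram windows for "loud name":
  position 3–4: loud name
  position 6–7: loud name
  position 12–13: loud name
  position 17–18: loud name
  position 34–35: loud name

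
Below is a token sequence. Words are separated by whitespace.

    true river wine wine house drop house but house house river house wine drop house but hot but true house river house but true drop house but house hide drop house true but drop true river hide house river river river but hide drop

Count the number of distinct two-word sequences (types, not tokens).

44 tokens → 43 bigram windows in total.
Repeated bigrams (each contributes count−1 duplicates):
  drop house: 4
  house but: 4
  house river: 3
  but house: 2
  but true: 2
  hide drop: 2
  river house: 2
  river river: 2
  … (1 more repeated)
14 duplicate windows → 43 − 14 = 29 distinct.

29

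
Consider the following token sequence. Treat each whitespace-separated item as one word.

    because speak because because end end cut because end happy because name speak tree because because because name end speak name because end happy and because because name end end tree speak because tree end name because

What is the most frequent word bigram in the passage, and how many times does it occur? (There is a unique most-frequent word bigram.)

Bigram frequencies (highest first):
  because because: 4
  because end: 3
  because name: 3
  speak because: 2
  end end: 2
  end happy: 2
  … (18 more, each ≤ 2)

"because because", 4 times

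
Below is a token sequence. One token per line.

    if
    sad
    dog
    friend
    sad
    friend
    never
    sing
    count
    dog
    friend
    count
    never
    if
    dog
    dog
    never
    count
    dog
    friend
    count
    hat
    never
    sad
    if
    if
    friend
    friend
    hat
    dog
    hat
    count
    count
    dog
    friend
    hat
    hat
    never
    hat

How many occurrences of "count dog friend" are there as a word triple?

3

Scanning the 37 overlapping trigram windows for "count dog friend":
  position 9–11: count dog friend
  position 18–20: count dog friend
  position 33–35: count dog friend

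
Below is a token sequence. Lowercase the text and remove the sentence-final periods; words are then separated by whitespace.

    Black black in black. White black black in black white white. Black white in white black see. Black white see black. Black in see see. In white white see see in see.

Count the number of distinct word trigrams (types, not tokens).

25

32 tokens → 30 trigram windows in total.
Repeated trigrams (each contributes count−1 duplicates):
  black black in: 3
  black in black: 2
  in black white: 2
  see see in: 2
5 duplicate windows → 30 − 5 = 25 distinct.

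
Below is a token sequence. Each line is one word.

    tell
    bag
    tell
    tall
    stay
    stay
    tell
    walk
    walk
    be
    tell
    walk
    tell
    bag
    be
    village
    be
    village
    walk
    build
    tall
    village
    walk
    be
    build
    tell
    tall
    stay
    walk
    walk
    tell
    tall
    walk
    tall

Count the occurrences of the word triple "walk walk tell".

1

Scanning the 32 overlapping trigram windows for "walk walk tell":
  position 29–31: walk walk tell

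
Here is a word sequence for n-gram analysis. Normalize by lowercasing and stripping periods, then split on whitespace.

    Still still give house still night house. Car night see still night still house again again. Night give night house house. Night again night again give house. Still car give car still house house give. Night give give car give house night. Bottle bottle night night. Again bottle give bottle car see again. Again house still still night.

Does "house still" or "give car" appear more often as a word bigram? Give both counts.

"house still" (3 vs 2)

"house still": 3 occurrences
"give car": 2 occurrences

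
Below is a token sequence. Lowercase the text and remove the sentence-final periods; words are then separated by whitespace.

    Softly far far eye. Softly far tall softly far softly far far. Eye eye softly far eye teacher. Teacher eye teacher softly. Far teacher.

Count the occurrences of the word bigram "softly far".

Scanning the 23 overlapping bigram windows for "softly far":
  position 1–2: softly far
  position 5–6: softly far
  position 8–9: softly far
  position 10–11: softly far
  position 15–16: softly far
  position 22–23: softly far

6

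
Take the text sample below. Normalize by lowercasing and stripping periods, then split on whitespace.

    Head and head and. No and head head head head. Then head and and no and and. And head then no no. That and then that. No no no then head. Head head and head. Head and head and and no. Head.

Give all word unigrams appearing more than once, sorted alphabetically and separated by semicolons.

and; head; no; that; then

Unigram counts meeting the condition (more than once):
  and: 13
  head: 15
  no: 8
  that: 2
  then: 4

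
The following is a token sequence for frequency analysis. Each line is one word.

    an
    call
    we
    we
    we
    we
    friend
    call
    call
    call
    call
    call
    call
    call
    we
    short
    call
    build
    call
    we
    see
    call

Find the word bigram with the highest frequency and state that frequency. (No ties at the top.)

Bigram frequencies (highest first):
  call call: 6
  call we: 3
  we we: 3
  an call: 1
  we friend: 1
  friend call: 1
  … (6 more, each ≤ 1)

"call call", 6 times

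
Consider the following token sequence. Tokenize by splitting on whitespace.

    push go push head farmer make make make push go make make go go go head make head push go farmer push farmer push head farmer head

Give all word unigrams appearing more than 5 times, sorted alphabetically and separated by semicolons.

Unigram counts meeting the condition (more than 5 times):
  go: 6
  make: 6
  push: 6

go; make; push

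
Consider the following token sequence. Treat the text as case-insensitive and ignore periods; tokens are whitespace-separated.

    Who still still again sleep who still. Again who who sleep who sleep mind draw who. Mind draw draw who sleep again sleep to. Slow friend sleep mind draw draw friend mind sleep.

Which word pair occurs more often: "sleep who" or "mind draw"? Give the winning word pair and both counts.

"mind draw" (3 vs 2)

"sleep who": 2 occurrences
"mind draw": 3 occurrences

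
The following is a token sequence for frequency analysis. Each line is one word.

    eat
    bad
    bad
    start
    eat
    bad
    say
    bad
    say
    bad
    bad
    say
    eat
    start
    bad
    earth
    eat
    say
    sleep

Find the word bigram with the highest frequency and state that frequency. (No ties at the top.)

"bad say", 3 times

Bigram frequencies (highest first):
  bad say: 3
  eat bad: 2
  bad bad: 2
  say bad: 2
  bad start: 1
  start eat: 1
  … (7 more, each ≤ 1)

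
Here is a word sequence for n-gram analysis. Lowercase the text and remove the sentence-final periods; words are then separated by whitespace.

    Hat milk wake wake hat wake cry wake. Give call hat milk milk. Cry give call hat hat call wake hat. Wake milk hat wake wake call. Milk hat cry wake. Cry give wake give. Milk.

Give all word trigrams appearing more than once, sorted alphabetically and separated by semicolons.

Trigram counts meeting the condition (more than once):
  give call hat: 2
  wake hat wake: 2

give call hat; wake hat wake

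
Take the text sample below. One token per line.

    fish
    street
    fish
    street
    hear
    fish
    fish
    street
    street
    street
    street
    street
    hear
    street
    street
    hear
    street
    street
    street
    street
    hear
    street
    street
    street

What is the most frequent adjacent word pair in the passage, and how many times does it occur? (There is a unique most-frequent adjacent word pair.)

Bigram frequencies (highest first):
  street street: 10
  street hear: 4
  fish street: 3
  hear street: 3
  street fish: 1
  hear fish: 1
  … (1 more, each ≤ 1)

"street street", 10 times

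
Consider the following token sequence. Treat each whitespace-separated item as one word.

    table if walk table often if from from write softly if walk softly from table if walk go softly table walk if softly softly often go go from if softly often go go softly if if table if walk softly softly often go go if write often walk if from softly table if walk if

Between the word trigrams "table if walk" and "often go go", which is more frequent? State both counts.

"table if walk": 4 occurrences
"often go go": 3 occurrences

"table if walk" (4 vs 3)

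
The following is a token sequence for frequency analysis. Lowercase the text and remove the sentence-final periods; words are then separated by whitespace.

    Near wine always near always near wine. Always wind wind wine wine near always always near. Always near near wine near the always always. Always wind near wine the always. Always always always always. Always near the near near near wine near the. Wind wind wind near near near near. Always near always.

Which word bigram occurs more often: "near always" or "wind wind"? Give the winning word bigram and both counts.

"near always" (5 vs 3)

"near always": 5 occurrences
"wind wind": 3 occurrences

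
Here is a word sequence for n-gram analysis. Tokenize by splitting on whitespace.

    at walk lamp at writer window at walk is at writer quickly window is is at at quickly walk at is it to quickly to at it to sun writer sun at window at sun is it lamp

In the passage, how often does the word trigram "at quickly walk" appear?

Scanning the 36 overlapping trigram windows for "at quickly walk":
  position 17–19: at quickly walk

1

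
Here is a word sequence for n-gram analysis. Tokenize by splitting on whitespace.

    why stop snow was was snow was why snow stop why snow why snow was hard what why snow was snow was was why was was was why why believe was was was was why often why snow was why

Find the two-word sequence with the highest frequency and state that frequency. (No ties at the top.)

Bigram frequencies (highest first):
  was was: 7
  snow was: 6
  was why: 5
  why snow: 5
  was snow: 2
  why stop: 1
  … (13 more, each ≤ 1)

"was was", 7 times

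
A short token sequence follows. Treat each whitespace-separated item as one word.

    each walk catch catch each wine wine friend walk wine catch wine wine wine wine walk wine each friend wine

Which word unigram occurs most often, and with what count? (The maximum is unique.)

"wine", 9 times

Unigram frequencies (highest first):
  wine: 9
  each: 3
  walk: 3
  catch: 3
  friend: 2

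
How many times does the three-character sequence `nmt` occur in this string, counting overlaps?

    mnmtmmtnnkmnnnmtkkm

Sliding a length-3 window over the 19 characters (17 positions):
  position 2–4: nmt
  position 14–16: nmt

2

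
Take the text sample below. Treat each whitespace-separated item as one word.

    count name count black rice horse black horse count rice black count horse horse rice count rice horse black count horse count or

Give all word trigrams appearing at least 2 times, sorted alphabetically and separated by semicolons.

Trigram counts meeting the condition (at least 2 times):
  black count horse: 2
  rice horse black: 2

black count horse; rice horse black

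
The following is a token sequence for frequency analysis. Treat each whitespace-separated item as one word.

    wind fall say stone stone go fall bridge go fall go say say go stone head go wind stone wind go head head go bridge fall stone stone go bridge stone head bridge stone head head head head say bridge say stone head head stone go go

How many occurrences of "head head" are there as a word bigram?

5

Scanning the 46 overlapping bigram windows for "head head":
  position 22–23: head head
  position 35–36: head head
  position 36–37: head head
  position 37–38: head head
  position 43–44: head head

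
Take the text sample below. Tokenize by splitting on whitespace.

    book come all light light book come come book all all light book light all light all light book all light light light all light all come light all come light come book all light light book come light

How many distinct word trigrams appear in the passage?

39 tokens → 37 trigram windows in total.
Repeated trigrams (each contributes count−1 duplicates):
  all light light: 3
  light all light: 3
  all come light: 2
  all light all: 2
  all light book: 2
  book all light: 2
  come book all: 2
  light all come: 2
  … (2 more repeated)
12 duplicate windows → 37 − 12 = 25 distinct.

25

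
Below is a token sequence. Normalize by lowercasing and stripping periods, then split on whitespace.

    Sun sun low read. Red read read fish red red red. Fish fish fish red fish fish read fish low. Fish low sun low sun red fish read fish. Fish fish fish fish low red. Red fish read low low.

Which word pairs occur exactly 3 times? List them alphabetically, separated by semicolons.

fish low; fish read; read fish; red red

Bigram counts meeting the condition (exactly 3 times):
  fish low: 3
  fish read: 3
  read fish: 3
  red red: 3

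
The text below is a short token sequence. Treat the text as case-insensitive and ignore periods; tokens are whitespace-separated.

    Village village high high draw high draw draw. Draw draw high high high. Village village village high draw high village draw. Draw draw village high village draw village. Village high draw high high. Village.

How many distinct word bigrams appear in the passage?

34 tokens → 33 bigram windows in total.
Repeated bigrams (each contributes count−1 duplicates):
  draw draw: 5
  draw high: 4
  high draw: 4
  high high: 4
  high village: 4
  village high: 4
  village village: 4
  draw village: 2
  … (1 more repeated)
24 duplicate windows → 33 − 24 = 9 distinct.

9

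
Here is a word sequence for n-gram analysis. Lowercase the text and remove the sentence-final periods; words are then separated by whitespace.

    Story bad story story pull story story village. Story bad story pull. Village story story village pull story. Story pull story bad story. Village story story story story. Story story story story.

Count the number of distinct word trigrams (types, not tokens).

32 tokens → 30 trigram windows in total.
Repeated trigrams (each contributes count−1 duplicates):
  story story story: 6
  story bad story: 3
  pull story story: 2
  story pull story: 2
  story story pull: 2
  story story village: 2
  story village story: 2
  village story story: 2
13 duplicate windows → 30 − 13 = 17 distinct.

17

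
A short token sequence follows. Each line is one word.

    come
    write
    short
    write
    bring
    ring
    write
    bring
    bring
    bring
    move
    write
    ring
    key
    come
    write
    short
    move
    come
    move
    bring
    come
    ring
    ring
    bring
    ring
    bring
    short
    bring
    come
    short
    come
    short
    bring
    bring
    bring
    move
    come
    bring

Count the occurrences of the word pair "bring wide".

Scanning the 38 overlapping bigram windows for "bring wide":
  (none found)

0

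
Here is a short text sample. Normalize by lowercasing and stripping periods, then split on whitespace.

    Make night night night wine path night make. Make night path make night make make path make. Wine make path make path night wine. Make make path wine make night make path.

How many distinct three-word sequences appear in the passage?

26

32 tokens → 30 trigram windows in total.
Repeated trigrams (each contributes count−1 duplicates):
  make make path: 2
  make night make: 2
  make path make: 2
  night make make: 2
4 duplicate windows → 30 − 4 = 26 distinct.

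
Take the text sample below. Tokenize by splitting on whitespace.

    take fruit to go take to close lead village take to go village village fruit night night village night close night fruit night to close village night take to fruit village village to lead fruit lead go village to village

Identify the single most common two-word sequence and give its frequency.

"take to", 3 times

Bigram frequencies (highest first):
  take to: 3
  to go: 2
  to close: 2
  go village: 2
  village village: 2
  fruit night: 2
  … (24 more, each ≤ 2)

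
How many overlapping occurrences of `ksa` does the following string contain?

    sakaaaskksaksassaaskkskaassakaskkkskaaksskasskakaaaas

2

Sliding a length-3 window over the 53 characters (51 positions):
  position 9–11: ksa
  position 12–14: ksa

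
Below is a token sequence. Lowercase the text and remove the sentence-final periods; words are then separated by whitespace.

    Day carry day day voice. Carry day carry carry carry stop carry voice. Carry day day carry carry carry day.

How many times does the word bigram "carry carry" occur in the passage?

Scanning the 19 overlapping bigram windows for "carry carry":
  position 8–9: carry carry
  position 9–10: carry carry
  position 17–18: carry carry
  position 18–19: carry carry

4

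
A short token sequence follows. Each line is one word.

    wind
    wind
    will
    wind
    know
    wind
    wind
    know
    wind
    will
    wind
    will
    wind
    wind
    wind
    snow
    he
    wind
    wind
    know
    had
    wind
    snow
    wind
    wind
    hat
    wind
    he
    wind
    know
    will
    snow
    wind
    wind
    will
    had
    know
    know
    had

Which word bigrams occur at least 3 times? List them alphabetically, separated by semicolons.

Bigram counts meeting the condition (at least 3 times):
  will wind: 3
  wind know: 4
  wind will: 4
  wind wind: 7

will wind; wind know; wind will; wind wind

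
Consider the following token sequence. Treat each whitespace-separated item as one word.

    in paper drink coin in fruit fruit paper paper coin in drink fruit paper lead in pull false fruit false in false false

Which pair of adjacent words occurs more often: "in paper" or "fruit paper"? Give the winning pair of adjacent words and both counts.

"fruit paper" (2 vs 1)

"in paper": 1 occurrence
"fruit paper": 2 occurrences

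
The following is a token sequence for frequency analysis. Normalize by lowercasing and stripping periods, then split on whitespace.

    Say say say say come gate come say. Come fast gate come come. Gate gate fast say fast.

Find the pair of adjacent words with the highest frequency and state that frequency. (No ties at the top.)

Bigram frequencies (highest first):
  say say: 3
  say come: 2
  come gate: 2
  gate come: 2
  come say: 1
  come fast: 1
  … (6 more, each ≤ 1)

"say say", 3 times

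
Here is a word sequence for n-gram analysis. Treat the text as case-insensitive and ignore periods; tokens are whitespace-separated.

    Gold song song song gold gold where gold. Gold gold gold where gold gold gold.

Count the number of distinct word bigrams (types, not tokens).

6

15 tokens → 14 bigram windows in total.
Repeated bigrams (each contributes count−1 duplicates):
  gold gold: 6
  gold where: 2
  song song: 2
  where gold: 2
8 duplicate windows → 14 − 8 = 6 distinct.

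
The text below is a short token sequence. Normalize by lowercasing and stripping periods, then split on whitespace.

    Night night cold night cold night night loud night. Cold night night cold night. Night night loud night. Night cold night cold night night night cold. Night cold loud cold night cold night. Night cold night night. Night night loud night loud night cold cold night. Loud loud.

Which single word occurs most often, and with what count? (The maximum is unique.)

Unigram frequencies (highest first):
  night: 28
  cold: 13
  loud: 7

"night", 28 times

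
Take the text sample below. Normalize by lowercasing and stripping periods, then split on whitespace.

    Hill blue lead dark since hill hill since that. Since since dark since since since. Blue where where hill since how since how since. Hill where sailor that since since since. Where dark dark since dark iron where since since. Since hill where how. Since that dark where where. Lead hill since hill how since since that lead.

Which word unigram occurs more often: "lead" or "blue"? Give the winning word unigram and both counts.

"lead" (3 vs 2)

"lead": 3 occurrences
"blue": 2 occurrences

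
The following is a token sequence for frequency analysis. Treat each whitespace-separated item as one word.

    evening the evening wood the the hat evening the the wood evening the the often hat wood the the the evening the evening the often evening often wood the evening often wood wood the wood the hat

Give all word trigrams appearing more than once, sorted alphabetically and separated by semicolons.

evening often wood; evening the evening; evening the the; the evening the; wood the the

Trigram counts meeting the condition (more than once):
  evening often wood: 2
  evening the evening: 2
  evening the the: 2
  the evening the: 2
  wood the the: 2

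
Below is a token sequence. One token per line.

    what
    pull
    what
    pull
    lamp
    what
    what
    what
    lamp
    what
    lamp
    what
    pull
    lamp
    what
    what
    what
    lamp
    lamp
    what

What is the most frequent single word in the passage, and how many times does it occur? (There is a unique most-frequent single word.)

"what", 11 times

Unigram frequencies (highest first):
  what: 11
  lamp: 6
  pull: 3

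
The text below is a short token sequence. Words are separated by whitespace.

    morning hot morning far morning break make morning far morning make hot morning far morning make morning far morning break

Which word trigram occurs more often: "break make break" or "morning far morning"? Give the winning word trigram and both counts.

"morning far morning" (4 vs 0)

"break make break": 0 occurrences
"morning far morning": 4 occurrences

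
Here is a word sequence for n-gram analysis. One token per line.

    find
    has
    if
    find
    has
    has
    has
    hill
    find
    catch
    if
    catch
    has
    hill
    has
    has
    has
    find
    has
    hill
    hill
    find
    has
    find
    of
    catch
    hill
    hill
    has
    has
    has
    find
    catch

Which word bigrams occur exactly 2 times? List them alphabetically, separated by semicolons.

Bigram counts meeting the condition (exactly 2 times):
  find catch: 2
  hill find: 2
  hill has: 2
  hill hill: 2

find catch; hill find; hill has; hill hill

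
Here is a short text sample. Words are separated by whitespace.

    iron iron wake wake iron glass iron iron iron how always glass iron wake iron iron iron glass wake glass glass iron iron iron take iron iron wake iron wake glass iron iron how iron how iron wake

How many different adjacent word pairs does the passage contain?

38 tokens → 37 bigram windows in total.
Repeated bigrams (each contributes count−1 duplicates):
  iron iron: 9
  iron wake: 5
  glass iron: 4
  iron how: 3
  wake iron: 3
  how iron: 2
  iron glass: 2
  wake glass: 2
22 duplicate windows → 37 − 22 = 15 distinct.

15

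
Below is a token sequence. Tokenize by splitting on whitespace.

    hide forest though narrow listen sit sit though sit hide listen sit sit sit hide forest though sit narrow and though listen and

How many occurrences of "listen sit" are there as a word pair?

2

Scanning the 22 overlapping bigram windows for "listen sit":
  position 5–6: listen sit
  position 11–12: listen sit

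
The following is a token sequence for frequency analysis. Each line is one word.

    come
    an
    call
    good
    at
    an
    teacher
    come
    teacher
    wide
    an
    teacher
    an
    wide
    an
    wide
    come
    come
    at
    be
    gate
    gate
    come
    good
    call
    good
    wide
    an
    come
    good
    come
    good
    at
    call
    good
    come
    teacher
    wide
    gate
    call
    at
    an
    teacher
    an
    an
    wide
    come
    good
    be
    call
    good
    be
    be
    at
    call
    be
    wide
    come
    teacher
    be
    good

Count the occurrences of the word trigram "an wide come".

Scanning the 59 overlapping trigram windows for "an wide come":
  position 15–17: an wide come
  position 45–47: an wide come

2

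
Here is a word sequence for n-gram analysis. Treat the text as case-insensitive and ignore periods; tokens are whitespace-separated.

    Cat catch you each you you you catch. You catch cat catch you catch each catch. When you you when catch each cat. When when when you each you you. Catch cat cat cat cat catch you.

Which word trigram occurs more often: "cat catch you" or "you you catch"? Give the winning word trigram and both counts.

"cat catch you": 3 occurrences
"you you catch": 2 occurrences

"cat catch you" (3 vs 2)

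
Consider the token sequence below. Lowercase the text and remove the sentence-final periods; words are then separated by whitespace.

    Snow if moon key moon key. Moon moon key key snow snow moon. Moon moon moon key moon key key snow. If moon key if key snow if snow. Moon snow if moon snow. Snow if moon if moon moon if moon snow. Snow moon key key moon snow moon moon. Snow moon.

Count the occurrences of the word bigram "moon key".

7

Scanning the 52 overlapping bigram windows for "moon key":
  position 3–4: moon key
  position 5–6: moon key
  position 8–9: moon key
  position 16–17: moon key
  position 18–19: moon key
  position 23–24: moon key
  position 45–46: moon key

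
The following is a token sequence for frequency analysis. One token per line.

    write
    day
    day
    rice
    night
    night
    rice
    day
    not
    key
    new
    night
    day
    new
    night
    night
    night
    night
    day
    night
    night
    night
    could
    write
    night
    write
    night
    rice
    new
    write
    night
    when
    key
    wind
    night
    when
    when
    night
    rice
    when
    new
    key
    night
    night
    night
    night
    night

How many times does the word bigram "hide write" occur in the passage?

Scanning the 46 overlapping bigram windows for "hide write":
  (none found)

0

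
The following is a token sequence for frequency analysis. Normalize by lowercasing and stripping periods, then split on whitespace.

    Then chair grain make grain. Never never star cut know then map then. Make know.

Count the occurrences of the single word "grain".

Scanning the 15 tokens for "grain":
  position 3: grain
  position 5: grain

2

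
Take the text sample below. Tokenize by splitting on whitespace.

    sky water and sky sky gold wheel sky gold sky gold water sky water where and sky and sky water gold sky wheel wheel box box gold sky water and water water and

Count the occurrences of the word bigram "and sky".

3

Scanning the 32 overlapping bigram windows for "and sky":
  position 3–4: and sky
  position 16–17: and sky
  position 18–19: and sky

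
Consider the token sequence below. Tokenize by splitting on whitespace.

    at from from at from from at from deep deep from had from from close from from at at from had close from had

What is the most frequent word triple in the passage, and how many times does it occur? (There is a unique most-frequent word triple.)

Trigram frequencies (highest first):
  from from at: 3
  at from from: 2
  from at from: 2
  at from deep: 1
  from deep deep: 1
  deep deep from: 1
  … (12 more, each ≤ 1)

"from from at", 3 times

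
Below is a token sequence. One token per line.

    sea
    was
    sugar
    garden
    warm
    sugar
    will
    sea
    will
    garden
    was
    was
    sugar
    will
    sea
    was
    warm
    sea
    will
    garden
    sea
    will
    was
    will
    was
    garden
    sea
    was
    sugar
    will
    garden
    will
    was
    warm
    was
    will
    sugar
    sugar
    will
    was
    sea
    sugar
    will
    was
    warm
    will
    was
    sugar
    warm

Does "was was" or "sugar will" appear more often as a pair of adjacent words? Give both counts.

"sugar will" (5 vs 1)

"was was": 1 occurrence
"sugar will": 5 occurrences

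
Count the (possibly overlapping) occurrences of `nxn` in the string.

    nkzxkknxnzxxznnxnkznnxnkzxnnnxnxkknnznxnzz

Sliding a length-3 window over the 42 characters (40 positions):
  position 7–9: nxn
  position 15–17: nxn
  position 21–23: nxn
  position 29–31: nxn
  position 38–40: nxn

5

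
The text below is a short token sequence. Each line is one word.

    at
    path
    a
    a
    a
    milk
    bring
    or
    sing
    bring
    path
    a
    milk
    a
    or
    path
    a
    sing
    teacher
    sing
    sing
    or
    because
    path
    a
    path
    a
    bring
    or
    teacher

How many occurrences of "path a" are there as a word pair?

Scanning the 29 overlapping bigram windows for "path a":
  position 2–3: path a
  position 11–12: path a
  position 16–17: path a
  position 24–25: path a
  position 26–27: path a

5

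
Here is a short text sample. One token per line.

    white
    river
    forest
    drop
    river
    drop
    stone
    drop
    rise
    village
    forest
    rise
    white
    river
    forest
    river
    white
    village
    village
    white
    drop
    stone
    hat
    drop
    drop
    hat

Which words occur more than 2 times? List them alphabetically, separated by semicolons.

Unigram counts meeting the condition (more than 2 times):
  drop: 6
  forest: 3
  river: 4
  village: 3
  white: 4

drop; forest; river; village; white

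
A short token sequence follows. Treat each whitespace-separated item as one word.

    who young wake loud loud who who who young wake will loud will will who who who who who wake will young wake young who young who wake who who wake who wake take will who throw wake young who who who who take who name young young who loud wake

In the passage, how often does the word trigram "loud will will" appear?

1

Scanning the 49 overlapping trigram windows for "loud will will":
  position 12–14: loud will will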